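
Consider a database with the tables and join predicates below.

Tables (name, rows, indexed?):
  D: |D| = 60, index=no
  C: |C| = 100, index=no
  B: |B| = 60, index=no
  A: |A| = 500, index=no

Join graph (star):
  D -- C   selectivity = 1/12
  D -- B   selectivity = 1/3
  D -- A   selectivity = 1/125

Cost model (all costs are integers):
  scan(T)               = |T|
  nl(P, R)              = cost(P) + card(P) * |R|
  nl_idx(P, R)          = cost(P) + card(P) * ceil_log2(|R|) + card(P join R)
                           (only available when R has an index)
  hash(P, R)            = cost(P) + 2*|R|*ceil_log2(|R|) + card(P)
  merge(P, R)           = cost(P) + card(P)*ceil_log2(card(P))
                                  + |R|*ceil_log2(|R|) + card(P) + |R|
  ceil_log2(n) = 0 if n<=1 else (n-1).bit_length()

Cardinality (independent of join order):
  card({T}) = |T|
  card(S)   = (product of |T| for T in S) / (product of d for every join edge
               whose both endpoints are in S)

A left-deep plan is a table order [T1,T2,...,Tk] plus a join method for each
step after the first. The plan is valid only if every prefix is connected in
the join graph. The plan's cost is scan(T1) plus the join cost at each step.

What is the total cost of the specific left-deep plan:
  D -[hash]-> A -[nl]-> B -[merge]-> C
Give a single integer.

91520

step 1: scan D: cost=60, card=60
step 2: join A via hash
    card(P join A) = 60*500/(125) = 240
    cost = 60 + 2*500*9 + 60 = 9120
step 3: join B via nl
    card(P join B) = 240*60/(3) = 4800
    cost = 9120 + 240*60 = 23520
step 4: join C via merge
    card(P join C) = 4800*100/(12) = 40000
    cost = 23520 + 4800*13 + 100*7 + 4800 + 100 = 91520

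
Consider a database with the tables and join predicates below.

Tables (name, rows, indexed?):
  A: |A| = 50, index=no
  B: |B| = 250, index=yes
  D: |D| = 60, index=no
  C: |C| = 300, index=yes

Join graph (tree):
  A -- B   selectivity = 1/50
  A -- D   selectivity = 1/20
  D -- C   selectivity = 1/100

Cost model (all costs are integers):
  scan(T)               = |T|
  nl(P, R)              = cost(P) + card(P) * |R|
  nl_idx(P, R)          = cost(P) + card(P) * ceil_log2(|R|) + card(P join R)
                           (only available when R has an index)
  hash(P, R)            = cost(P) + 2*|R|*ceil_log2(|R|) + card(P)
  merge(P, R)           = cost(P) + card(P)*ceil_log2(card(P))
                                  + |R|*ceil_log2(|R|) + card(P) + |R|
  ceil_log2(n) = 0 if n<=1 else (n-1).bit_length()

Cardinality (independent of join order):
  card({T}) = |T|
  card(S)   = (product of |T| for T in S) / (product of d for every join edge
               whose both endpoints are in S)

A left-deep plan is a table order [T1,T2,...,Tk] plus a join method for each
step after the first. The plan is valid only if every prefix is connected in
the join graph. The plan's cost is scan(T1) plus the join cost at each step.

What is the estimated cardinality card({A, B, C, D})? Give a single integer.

2250

Tables in S: A(50), B(250), C(300), D(60)
Edges inside S: A-B(d=50), A-D(d=20), D-C(d=100)
numerator = 50 * 250 * 300 * 60 = 225000000
denominator = 50 * 20 * 100 = 100000
card(S) = 225000000 / 100000 = 2250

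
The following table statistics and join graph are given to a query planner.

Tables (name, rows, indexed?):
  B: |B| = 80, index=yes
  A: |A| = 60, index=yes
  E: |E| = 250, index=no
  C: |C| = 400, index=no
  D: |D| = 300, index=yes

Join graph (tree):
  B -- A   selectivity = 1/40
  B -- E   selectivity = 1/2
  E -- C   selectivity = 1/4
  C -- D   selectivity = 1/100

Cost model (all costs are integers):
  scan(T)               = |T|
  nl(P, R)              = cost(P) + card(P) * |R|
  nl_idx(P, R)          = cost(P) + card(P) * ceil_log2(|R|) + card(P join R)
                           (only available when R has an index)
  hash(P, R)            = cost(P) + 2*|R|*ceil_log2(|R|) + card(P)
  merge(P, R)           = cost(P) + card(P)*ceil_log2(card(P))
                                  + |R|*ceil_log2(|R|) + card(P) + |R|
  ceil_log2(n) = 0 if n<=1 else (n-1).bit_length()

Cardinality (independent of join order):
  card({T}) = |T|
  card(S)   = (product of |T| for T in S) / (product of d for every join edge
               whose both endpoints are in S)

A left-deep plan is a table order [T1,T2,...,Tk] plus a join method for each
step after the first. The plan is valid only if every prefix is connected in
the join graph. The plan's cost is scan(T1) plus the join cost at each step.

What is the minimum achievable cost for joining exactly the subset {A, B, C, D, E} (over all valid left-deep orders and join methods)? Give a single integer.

1531410

Selinger DP over subsets of {A,B,C,D,E}:
  {B}: scan cost=80, card=80
  {A}: scan cost=60, card=60
  {E}: scan cost=250, card=250
  {C}: scan cost=400, card=400
  {D}: scan cost=300, card=300
  {AB}: card=120; try (B,nl_idx)→600, (A,nl_idx)→680, (A,hash)→880, (B,merge)→1120, (A,merge)→1140, (B,hash)→1240 …(+2); best=600 via (B,nl_idx)
  {BE}: card=10000; try (B,hash)→1620, (E,merge)→2970, (B,merge)→3140, (E,hash)→4160, (B,nl_idx)→12000, (E,nl)→20080 …(+1); best=1620 via (B,hash)
  {CE}: card=25000; try (E,hash)→4800, (C,merge)→6500, (E,merge)→6650, (C,hash)→7700, (C,nl)→100250, (E,nl)→100400; best=4800 via (E,hash)
  {CD}: card=1200; try (D,nl_idx)→5200, (D,hash)→6200, (C,merge)→7300, (D,merge)→7400, (C,hash)→7800, (C,nl)→120300 …(+1); best=5200 via (D,nl_idx)
  {ABE}: card=15000; try (E,merge)→3810, (E,hash)→4720, (A,hash)→12340, (E,nl)→30600, (A,nl_idx)→76620, (A,merge)→152040 …(+1); best=3810 via (E,merge)
  {BCE}: card=1000000; try (C,hash)→18820, (B,hash)→30920, (C,merge)→155620, (B,merge)→405440, (B,nl_idx)→1179800, (B,nl)→2004800 …(+1); best=18820 via (C,hash)
  {CDE}: card=75000; try (E,hash)→10400, (E,merge)→21850, (D,hash)→35200, (D,nl_idx)→304800, (E,nl)→305200, (D,merge)→407800 …(+1); best=10400 via (E,hash)
  {ABCE}: card=1500000; try (C,hash)→26010, (C,merge)→232810, (A,hash)→1019540, (C,nl)→6003810, (A,nl_idx)→7518820, (A,merge)→21019240 …(+1); best=26010 via (C,hash)
  {BCDE}: card=3000000; try (B,hash)→86520, (D,hash)→1024220, (B,merge)→1361040, (B,nl_idx)→3535400, (B,nl)→6010400, (D,nl_idx)→12018820 …(+2); best=86520 via (B,hash)
  {ABCDE}: card=4500000; try (D,hash)→1531410, (A,hash)→3087240, (D,nl_idx)→18026010, (A,nl_idx)→22586520, (D,merge)→33029010, (A,merge)→69086940 …(+2); best=1531410 via (D,hash)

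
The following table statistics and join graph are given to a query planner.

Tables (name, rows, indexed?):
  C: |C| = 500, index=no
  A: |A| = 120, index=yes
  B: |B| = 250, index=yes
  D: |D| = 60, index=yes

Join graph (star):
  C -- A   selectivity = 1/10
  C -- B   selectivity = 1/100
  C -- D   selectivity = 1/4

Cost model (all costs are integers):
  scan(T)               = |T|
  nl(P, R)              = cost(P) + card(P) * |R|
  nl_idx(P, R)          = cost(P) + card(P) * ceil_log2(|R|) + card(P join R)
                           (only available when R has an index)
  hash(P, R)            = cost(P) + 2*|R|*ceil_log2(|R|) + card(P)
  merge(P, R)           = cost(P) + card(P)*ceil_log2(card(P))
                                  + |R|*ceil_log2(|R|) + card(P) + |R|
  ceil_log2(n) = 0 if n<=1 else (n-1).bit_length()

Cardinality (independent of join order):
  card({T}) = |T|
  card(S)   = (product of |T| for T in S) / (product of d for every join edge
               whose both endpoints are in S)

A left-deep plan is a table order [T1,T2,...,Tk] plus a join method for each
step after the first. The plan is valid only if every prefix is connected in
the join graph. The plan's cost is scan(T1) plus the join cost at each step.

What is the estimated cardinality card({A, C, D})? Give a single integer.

90000

Tables in S: A(120), C(500), D(60)
Edges inside S: C-A(d=10), C-D(d=4)
numerator = 120 * 500 * 60 = 3600000
denominator = 10 * 4 = 40
card(S) = 3600000 / 40 = 90000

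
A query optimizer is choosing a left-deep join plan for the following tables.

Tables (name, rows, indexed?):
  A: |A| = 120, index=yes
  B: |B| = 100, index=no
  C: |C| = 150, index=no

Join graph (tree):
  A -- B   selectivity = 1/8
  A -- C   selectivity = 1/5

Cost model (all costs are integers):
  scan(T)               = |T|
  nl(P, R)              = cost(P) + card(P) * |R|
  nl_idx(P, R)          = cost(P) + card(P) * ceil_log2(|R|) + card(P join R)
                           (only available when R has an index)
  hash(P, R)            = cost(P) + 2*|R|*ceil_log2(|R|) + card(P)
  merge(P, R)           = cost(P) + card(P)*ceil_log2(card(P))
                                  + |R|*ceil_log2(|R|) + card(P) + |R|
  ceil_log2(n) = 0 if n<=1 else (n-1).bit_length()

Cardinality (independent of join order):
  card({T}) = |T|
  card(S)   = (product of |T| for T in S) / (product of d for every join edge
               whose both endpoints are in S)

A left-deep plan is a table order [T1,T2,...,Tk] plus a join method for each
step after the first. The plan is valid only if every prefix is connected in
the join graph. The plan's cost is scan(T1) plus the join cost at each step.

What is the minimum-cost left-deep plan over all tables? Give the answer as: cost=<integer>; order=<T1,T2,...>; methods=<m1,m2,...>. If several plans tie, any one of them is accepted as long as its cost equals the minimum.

cost=5540; order=A,B,C; methods=hash,hash

Selinger DP (subsets sized 1..n):
  {A}: scan cost=120, card=120
  {B}: scan cost=100, card=100
  {C}: scan cost=150, card=150
  {AB}: card=1500; try (B,hash)→1640, (A,merge)→1860, (B,merge)→1880, (A,hash)→1880, (A,nl_idx)→2300, (A,nl)→12100 …(+1); best=1640 via (B,hash)
  {AC}: card=3600; try (A,hash)→1980, (C,merge)→2430, (A,merge)→2460, (C,hash)→2640, (A,nl_idx)→4800, (C,nl)→18120 …(+1); best=1980 via (A,hash)
  {ABC}: card=45000; try (C,hash)→5540, (B,hash)→6980, (C,merge)→20990, (B,merge)→49580, (C,nl)→226640, (B,nl)→361980; best=5540 via (C,hash)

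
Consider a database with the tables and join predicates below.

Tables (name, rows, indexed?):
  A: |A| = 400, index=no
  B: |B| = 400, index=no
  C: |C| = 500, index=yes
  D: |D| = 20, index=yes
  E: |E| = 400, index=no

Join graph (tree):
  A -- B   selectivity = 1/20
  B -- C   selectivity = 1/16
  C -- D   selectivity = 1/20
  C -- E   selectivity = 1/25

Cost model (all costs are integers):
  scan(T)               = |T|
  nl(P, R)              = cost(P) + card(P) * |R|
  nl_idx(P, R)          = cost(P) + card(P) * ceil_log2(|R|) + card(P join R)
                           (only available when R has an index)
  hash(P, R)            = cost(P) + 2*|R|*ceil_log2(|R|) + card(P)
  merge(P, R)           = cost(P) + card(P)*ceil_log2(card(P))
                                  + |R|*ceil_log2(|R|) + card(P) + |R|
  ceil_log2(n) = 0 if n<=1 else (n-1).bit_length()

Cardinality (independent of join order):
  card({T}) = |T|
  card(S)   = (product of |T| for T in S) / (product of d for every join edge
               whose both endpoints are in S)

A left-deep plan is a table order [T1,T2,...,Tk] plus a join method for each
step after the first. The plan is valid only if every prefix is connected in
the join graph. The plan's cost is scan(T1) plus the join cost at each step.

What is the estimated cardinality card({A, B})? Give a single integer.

Tables in S: A(400), B(400)
Edges inside S: A-B(d=20)
numerator = 400 * 400 = 160000
denominator = 20 = 20
card(S) = 160000 / 20 = 8000

8000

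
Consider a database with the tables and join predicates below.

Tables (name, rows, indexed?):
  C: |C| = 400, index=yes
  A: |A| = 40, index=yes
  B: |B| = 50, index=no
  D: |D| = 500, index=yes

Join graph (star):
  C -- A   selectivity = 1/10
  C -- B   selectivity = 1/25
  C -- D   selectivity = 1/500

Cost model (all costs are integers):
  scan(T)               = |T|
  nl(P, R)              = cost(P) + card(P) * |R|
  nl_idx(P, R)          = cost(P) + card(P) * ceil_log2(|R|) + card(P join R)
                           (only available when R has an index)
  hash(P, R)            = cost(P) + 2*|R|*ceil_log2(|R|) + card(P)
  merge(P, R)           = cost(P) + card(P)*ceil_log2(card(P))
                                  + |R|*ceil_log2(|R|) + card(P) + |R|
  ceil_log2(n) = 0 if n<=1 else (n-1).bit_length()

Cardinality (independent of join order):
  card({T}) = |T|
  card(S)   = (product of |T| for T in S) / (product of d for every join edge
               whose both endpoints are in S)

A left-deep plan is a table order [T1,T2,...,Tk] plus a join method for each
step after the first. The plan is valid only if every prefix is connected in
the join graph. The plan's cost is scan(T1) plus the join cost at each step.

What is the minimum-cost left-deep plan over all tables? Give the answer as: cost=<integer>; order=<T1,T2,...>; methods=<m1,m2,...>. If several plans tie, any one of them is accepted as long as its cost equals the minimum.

Selinger DP (subsets sized 1..n):
  {C}: scan cost=400, card=400
  {A}: scan cost=40, card=40
  {B}: scan cost=50, card=50
  {D}: scan cost=500, card=500
  {AC}: card=1600; try (A,hash)→1280, (C,nl_idx)→2000, (C,merge)→4320, (A,nl_idx)→4400, (A,merge)→4680, (C,hash)→7280 …(+2); best=1280 via (A,hash)
  {BC}: card=800; try (C,nl_idx)→1300, (B,hash)→1400, (C,merge)→4400, (B,merge)→4750, (C,hash)→7300, (C,nl)→20050 …(+1); best=1300 via (C,nl_idx)
  {CD}: card=400; try (D,nl_idx)→4400, (C,nl_idx)→5400, (C,hash)→8200, (D,merge)→9400, (C,merge)→9500, (D,hash)→9800 …(+2); best=4400 via (D,nl_idx)
  {ABC}: card=3200; try (A,hash)→2580, (B,hash)→3480, (A,nl_idx)→9300, (A,merge)→10380, (B,merge)→20830, (A,nl)→33300 …(+1); best=2580 via (A,hash)
  {ACD}: card=1600; try (A,hash)→5280, (A,nl_idx)→8400, (A,merge)→8680, (D,hash)→11880, (D,nl_idx)→17280, (A,nl)→20400 …(+2); best=5280 via (A,hash)
  {BCD}: card=800; try (B,hash)→5400, (B,merge)→8750, (D,nl_idx)→9300, (D,hash)→11100, (D,merge)→15100, (B,nl)→24400 …(+1); best=5400 via (B,hash)
  {ABCD}: card=3200; try (A,hash)→6680, (B,hash)→7480, (A,nl_idx)→13400, (A,merge)→14480, (D,hash)→14780, (B,merge)→24830 …(+5); best=6680 via (A,hash)

cost=6680; order=C,D,B,A; methods=nl_idx,hash,hash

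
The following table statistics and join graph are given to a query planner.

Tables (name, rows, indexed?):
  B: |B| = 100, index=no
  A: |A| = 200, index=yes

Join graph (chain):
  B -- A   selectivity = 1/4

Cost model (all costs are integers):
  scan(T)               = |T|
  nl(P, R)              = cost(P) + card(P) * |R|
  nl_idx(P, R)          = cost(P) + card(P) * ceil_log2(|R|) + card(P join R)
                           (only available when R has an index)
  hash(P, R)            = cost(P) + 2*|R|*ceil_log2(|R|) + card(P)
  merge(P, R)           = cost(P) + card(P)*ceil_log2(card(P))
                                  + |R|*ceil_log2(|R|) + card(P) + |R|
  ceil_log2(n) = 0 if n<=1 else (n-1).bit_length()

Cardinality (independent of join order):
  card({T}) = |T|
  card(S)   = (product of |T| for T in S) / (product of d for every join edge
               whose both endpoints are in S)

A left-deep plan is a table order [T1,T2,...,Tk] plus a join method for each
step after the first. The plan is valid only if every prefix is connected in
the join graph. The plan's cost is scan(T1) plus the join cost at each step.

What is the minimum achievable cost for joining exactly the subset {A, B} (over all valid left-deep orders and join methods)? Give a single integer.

1800

Selinger DP over subsets of {A,B}:
  {B}: scan cost=100, card=100
  {A}: scan cost=200, card=200
  {AB}: card=5000; try (B,hash)→1800, (A,merge)→2700, (B,merge)→2800, (A,hash)→3400, (A,nl_idx)→5900, (A,nl)→20100 …(+1); best=1800 via (B,hash)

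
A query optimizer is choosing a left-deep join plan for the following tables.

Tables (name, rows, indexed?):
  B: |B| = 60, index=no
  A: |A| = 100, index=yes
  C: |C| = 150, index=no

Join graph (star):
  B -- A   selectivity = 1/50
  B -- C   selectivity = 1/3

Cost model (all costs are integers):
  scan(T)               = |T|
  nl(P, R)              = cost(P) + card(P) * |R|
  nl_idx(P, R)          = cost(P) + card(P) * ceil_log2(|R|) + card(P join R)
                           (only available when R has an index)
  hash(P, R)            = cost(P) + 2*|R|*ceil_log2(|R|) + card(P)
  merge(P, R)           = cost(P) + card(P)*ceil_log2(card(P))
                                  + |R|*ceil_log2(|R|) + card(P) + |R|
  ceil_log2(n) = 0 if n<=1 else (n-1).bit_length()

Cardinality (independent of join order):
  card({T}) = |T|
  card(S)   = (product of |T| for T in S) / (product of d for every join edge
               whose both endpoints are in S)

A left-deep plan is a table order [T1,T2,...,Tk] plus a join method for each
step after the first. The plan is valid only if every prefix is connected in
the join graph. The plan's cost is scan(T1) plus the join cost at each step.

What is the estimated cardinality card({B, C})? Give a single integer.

Tables in S: B(60), C(150)
Edges inside S: B-C(d=3)
numerator = 60 * 150 = 9000
denominator = 3 = 3
card(S) = 9000 / 3 = 3000

3000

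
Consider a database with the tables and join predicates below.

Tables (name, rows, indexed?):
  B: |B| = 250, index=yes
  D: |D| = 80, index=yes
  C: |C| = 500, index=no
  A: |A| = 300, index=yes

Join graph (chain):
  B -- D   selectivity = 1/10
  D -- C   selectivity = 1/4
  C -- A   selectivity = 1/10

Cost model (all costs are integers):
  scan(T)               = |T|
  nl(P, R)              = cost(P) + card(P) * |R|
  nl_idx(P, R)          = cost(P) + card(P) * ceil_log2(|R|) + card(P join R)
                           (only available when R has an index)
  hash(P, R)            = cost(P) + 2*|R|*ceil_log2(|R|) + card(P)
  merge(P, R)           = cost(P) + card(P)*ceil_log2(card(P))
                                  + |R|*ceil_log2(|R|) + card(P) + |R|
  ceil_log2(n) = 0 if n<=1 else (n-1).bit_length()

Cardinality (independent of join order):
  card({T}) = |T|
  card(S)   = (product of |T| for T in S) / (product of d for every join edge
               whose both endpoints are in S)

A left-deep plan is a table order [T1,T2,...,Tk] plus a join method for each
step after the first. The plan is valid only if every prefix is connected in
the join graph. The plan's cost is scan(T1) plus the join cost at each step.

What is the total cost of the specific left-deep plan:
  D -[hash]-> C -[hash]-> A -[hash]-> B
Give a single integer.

328560

step 1: scan D: cost=80, card=80
step 2: join C via hash
    card(P join C) = 80*500/(4) = 10000
    cost = 80 + 2*500*9 + 80 = 9160
step 3: join A via hash
    card(P join A) = 10000*300/(10) = 300000
    cost = 9160 + 2*300*9 + 10000 = 24560
step 4: join B via hash
    card(P join B) = 300000*250/(10) = 7500000
    cost = 24560 + 2*250*8 + 300000 = 328560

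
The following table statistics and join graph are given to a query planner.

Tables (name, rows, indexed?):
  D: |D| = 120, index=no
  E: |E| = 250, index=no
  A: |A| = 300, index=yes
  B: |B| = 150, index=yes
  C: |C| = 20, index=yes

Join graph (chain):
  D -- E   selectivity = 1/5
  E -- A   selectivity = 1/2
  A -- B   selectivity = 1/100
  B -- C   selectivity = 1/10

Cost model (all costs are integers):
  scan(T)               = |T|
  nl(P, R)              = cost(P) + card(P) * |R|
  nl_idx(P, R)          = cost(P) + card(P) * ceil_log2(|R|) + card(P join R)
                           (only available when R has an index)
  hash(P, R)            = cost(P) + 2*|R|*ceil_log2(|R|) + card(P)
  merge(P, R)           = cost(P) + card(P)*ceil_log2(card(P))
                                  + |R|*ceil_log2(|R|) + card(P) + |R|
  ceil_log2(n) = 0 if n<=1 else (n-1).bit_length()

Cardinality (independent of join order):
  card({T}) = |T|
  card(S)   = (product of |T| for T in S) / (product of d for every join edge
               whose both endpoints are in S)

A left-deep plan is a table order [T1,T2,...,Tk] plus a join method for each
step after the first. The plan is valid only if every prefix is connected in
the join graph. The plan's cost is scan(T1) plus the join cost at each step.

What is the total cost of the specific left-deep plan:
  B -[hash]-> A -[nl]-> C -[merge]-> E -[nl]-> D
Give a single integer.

13526850

step 1: scan B: cost=150, card=150
step 2: join A via hash
    card(P join A) = 150*300/(100) = 450
    cost = 150 + 2*300*9 + 150 = 5700
step 3: join C via nl
    card(P join C) = 450*20/(10) = 900
    cost = 5700 + 450*20 = 14700
step 4: join E via merge
    card(P join E) = 900*250/(2) = 112500
    cost = 14700 + 900*10 + 250*8 + 900 + 250 = 26850
step 5: join D via nl
    card(P join D) = 112500*120/(5) = 2700000
    cost = 26850 + 112500*120 = 13526850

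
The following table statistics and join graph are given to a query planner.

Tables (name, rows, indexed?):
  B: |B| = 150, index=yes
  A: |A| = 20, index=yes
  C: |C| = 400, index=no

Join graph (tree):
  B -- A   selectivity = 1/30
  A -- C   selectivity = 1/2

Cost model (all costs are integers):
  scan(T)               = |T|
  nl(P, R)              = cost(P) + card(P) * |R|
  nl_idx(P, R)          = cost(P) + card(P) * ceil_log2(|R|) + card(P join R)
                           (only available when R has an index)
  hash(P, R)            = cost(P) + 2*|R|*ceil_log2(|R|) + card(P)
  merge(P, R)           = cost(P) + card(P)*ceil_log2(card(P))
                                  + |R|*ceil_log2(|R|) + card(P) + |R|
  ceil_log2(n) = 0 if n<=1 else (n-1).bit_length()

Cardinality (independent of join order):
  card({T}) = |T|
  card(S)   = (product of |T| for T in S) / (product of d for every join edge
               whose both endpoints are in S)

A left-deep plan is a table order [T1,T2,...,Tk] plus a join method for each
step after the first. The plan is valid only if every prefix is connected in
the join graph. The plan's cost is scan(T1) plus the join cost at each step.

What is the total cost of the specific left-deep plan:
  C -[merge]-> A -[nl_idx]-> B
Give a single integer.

56520

step 1: scan C: cost=400, card=400
step 2: join A via merge
    card(P join A) = 400*20/(2) = 4000
    cost = 400 + 400*9 + 20*5 + 400 + 20 = 4520
step 3: join B via nl_idx
    card(P join B) = 4000*150/(30) = 20000
    cost = 4520 + 4000*8 + 20000 = 56520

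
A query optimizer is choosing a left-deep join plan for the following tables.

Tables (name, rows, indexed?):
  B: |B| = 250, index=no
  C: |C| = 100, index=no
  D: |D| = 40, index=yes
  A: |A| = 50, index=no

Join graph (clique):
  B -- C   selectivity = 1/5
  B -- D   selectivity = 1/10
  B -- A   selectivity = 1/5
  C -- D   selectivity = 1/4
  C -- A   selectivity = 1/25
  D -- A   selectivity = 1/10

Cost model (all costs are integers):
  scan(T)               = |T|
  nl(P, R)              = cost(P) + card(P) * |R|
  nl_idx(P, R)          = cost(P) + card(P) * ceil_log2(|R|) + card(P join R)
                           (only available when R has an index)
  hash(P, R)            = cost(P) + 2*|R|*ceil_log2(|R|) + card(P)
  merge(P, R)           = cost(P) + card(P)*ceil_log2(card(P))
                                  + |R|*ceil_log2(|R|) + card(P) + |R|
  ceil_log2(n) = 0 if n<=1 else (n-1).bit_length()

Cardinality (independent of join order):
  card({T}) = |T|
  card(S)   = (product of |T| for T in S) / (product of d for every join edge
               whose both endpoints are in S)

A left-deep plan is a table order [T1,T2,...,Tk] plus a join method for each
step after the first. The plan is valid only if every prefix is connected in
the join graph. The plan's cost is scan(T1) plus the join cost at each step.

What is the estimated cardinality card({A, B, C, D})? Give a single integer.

Tables in S: A(50), B(250), C(100), D(40)
Edges inside S: B-C(d=5), B-D(d=10), B-A(d=5), C-D(d=4), C-A(d=25), D-A(d=10)
numerator = 50 * 250 * 100 * 40 = 50000000
denominator = 5 * 10 * 5 * 4 * 25 * 10 = 250000
card(S) = 50000000 / 250000 = 200

200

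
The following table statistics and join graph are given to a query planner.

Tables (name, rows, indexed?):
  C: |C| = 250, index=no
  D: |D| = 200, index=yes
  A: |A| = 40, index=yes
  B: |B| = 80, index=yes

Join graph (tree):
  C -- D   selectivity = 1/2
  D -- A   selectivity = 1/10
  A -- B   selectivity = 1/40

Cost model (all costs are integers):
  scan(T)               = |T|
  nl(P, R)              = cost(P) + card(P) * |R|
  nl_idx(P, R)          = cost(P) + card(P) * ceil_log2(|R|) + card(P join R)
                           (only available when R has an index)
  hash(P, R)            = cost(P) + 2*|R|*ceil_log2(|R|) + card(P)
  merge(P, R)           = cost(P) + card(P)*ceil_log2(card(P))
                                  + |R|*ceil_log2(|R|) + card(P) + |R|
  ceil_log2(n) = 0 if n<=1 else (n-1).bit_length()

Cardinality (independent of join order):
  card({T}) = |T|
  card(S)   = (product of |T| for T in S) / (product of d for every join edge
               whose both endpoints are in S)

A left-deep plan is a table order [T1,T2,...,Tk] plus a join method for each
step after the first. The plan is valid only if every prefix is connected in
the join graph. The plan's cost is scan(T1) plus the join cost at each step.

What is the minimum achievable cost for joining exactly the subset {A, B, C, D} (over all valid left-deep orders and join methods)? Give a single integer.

Selinger DP over subsets of {A,B,C,D}:
  {C}: scan cost=250, card=250
  {D}: scan cost=200, card=200
  {A}: scan cost=40, card=40
  {B}: scan cost=80, card=80
  {CD}: card=25000; try (D,hash)→3700, (C,merge)→4250, (D,merge)→4300, (C,hash)→4400, (D,nl_idx)→27250, (C,nl)→50200 …(+1); best=3700 via (D,hash)
  {AD}: card=800; try (A,hash)→880, (D,nl_idx)→1160, (D,merge)→2120, (A,nl_idx)→2200, (A,merge)→2280, (D,hash)→3280 …(+2); best=880 via (A,hash)
  {AB}: card=80; try (B,nl_idx)→400, (A,hash)→640, (A,nl_idx)→640, (B,merge)→960, (A,merge)→1000, (B,hash)→1200 …(+2); best=400 via (B,nl_idx)
  {ACD}: card=100000; try (C,hash)→5680, (C,merge)→11930, (A,hash)→29180, (C,nl)→200880, (A,nl_idx)→253700, (A,merge)→403980 …(+1); best=5680 via (C,hash)
  {ABD}: card=1600; try (D,nl_idx)→2640, (B,hash)→2800, (D,merge)→2840, (D,hash)→3680, (B,nl_idx)→8080, (B,merge)→10320 …(+2); best=2640 via (D,nl_idx)
  {ABCD}: card=200000; try (C,hash)→8240, (C,merge)→24090, (B,hash)→106800, (C,nl)→402640, (B,nl_idx)→905680, (B,merge)→1806320 …(+1); best=8240 via (C,hash)

8240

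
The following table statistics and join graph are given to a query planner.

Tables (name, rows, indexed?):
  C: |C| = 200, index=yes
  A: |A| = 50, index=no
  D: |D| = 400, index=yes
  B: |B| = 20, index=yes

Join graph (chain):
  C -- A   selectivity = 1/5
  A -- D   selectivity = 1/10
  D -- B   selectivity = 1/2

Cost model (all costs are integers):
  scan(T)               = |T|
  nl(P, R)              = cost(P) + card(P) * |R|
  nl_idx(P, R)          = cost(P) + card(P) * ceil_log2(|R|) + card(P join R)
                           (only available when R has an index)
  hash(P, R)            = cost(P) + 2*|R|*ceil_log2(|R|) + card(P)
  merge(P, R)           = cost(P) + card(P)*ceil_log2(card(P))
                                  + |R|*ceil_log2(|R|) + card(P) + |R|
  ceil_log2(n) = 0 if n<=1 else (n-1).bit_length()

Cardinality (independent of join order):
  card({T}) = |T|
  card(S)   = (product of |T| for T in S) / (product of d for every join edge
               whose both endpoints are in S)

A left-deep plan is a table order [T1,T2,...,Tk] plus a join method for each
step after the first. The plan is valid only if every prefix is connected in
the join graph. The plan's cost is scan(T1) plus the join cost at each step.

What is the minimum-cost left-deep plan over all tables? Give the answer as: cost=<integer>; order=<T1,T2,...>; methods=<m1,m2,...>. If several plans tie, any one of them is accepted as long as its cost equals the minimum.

cost=26800; order=D,A,B,C; methods=hash,hash,hash

Selinger DP (subsets sized 1..n):
  {C}: scan cost=200, card=200
  {A}: scan cost=50, card=50
  {D}: scan cost=400, card=400
  {B}: scan cost=20, card=20
  {AC}: card=2000; try (A,hash)→1000, (C,merge)→2200, (A,merge)→2350, (C,nl_idx)→2450, (C,hash)→3300, (C,nl)→10050 …(+1); best=1000 via (A,hash)
  {AD}: card=2000; try (A,hash)→1400, (D,nl_idx)→2500, (D,merge)→4400, (A,merge)→4750, (D,hash)→7300, (D,nl)→20050 …(+1); best=1400 via (A,hash)
  {BD}: card=4000; try (B,hash)→1000, (D,merge)→4140, (D,nl_idx)→4200, (B,merge)→4520, (B,nl_idx)→6400, (D,hash)→7240 …(+2); best=1000 via (B,hash)
  {ACD}: card=80000; try (C,hash)→6600, (D,hash)→10200, (C,merge)→27200, (D,merge)→29000, (C,nl_idx)→97400, (D,nl_idx)→99000 …(+2); best=6600 via (C,hash)
  {ABD}: card=20000; try (B,hash)→3600, (A,hash)→5600, (B,merge)→25520, (B,nl_idx)→31400, (B,nl)→41400, (A,merge)→53350 …(+1); best=3600 via (B,hash)
  {ABCD}: card=800000; try (C,hash)→26800, (B,hash)→86800, (C,merge)→325400, (C,nl_idx)→963600, (B,nl_idx)→1206600, (B,merge)→1446720 …(+2); best=26800 via (C,hash)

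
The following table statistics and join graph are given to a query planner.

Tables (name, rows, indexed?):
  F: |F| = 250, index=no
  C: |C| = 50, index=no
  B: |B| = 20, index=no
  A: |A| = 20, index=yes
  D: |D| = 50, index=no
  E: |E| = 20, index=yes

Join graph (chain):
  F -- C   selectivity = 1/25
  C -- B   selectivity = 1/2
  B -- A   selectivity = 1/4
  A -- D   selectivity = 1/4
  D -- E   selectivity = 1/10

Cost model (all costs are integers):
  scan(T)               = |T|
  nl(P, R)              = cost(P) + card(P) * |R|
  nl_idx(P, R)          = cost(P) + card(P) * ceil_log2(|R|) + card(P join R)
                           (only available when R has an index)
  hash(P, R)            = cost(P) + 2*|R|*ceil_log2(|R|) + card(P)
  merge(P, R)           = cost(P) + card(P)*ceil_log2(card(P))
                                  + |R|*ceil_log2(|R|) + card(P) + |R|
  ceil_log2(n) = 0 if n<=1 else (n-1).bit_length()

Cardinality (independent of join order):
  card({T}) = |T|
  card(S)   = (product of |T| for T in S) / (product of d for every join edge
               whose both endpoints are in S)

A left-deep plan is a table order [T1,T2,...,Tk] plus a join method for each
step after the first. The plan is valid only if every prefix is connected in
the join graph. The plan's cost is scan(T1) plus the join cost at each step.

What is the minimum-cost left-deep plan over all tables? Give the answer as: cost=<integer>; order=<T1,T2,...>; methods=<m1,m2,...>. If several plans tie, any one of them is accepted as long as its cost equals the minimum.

Selinger DP (subsets sized 1..n):
  {F}: scan cost=250, card=250
  {C}: scan cost=50, card=50
  {B}: scan cost=20, card=20
  {A}: scan cost=20, card=20
  {D}: scan cost=50, card=50
  {E}: scan cost=20, card=20
  {CF}: card=500; try (C,hash)→1100, (F,merge)→2650, (C,merge)→2850, (F,hash)→4100, (F,nl)→12550, (C,nl)→12750; best=1100 via (C,hash)
  {BC}: card=500; try (B,hash)→300, (C,merge)→490, (B,merge)→520, (C,hash)→640, (C,nl)→1020, (B,nl)→1050; best=300 via (B,hash)
  {AB}: card=100; try (A,nl_idx)→220, (B,hash)→240, (A,hash)→240, (B,merge)→260, (A,merge)→260, (B,nl)→420 …(+1); best=220 via (A,nl_idx)
  {AD}: card=250; try (A,hash)→300, (D,merge)→490, (A,merge)→520, (A,nl_idx)→550, (D,hash)→640, (D,nl)→1020 …(+1); best=300 via (A,hash)
  {DE}: card=100; try (E,hash)→300, (E,nl_idx)→400, (D,merge)→490, (E,merge)→520, (D,hash)→640, (D,nl)→1020 …(+1); best=300 via (E,hash)
  {BCF}: card=5000; try (B,hash)→1800, (F,hash)→4800, (B,merge)→6220, (F,merge)→7550, (B,nl)→11100, (F,nl)→125300; best=1800 via (B,hash)
  {ABC}: card=2500; try (C,hash)→920, (A,hash)→1000, (C,merge)→1370, (C,nl)→5220, (A,nl_idx)→5300, (A,merge)→5420 …(+1); best=920 via (C,hash)
  {ABD}: card=1250; try (B,hash)→750, (D,hash)→920, (D,merge)→1370, (B,merge)→2670, (D,nl)→5220, (B,nl)→5300; best=750 via (B,hash)
  {ADE}: card=500; try (A,hash)→600, (E,hash)→750, (A,merge)→1220, (A,nl_idx)→1300, (E,nl_idx)→2050, (A,nl)→2300 …(+2); best=600 via (A,hash)
  {ABCF}: card=25000; try (A,hash)→7000, (F,hash)→7420, (F,merge)→35670, (A,nl_idx)→51800, (A,merge)→71920, (A,nl)→101800 …(+1); best=7000 via (A,hash)
  {ABCD}: card=31250; try (C,hash)→2600, (D,hash)→4020, (C,merge)→16100, (D,merge)→33770, (C,nl)→63250, (D,nl)→125920; best=2600 via (C,hash)
  {ABDE}: card=2500; try (B,hash)→1300, (E,hash)→2200, (B,merge)→5720, (E,nl_idx)→9500, (B,nl)→10600, (E,merge)→15870 …(+1); best=1300 via (B,hash)
  {ABCDF}: card=312500; try (D,hash)→32600, (F,hash)→37850, (D,merge)→407350, (F,merge)→504850, (D,nl)→1257000, (F,nl)→7815100; best=32600 via (D,hash)
  {ABCDE}: card=62500; try (C,hash)→4400, (E,hash)→34050, (C,merge)→34150, (C,nl)→126300, (E,nl_idx)→221350, (E,merge)→502720 …(+1); best=4400 via (C,hash)
  {ABCDEF}: card=625000; try (F,hash)→70900, (E,hash)→345300, (F,merge)→1069150, (E,nl_idx)→2220100, (E,nl)→6282600, (E,merge)→6282720 …(+1); best=70900 via (F,hash)

cost=70900; order=D,E,A,B,C,F; methods=hash,hash,hash,hash,hash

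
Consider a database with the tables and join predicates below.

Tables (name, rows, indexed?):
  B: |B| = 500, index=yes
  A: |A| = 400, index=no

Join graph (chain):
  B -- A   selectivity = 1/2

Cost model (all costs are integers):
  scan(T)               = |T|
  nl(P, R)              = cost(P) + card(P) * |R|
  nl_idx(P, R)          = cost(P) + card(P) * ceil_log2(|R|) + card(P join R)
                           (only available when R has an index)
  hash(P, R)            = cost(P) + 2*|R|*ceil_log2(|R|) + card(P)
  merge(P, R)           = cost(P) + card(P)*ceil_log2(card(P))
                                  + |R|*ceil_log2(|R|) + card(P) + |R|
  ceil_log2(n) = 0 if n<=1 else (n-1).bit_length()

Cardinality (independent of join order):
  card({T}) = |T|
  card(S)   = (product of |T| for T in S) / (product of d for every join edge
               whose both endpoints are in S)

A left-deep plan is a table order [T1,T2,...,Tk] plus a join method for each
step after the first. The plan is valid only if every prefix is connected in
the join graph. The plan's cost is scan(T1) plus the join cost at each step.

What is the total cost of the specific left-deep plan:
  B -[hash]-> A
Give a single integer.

8200

step 1: scan B: cost=500, card=500
step 2: join A via hash
    card(P join A) = 500*400/(2) = 100000
    cost = 500 + 2*400*9 + 500 = 8200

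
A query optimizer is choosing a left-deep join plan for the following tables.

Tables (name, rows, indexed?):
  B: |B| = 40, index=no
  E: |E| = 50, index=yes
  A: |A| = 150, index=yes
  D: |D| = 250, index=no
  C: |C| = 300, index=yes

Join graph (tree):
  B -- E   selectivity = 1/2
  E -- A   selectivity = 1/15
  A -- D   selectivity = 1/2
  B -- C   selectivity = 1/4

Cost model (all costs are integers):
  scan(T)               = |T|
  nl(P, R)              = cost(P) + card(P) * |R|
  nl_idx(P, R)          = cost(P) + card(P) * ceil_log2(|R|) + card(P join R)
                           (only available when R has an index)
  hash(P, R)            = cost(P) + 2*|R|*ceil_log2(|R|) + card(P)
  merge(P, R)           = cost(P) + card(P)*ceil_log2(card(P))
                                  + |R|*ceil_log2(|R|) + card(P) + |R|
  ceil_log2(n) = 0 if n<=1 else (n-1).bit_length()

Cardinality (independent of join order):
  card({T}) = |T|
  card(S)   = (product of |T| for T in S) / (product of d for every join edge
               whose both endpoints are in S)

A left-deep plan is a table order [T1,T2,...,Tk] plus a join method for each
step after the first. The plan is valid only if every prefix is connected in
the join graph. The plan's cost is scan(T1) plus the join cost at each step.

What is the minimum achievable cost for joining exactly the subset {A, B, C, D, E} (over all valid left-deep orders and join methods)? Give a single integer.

771280

Selinger DP over subsets of {A,B,C,D,E}:
  {B}: scan cost=40, card=40
  {E}: scan cost=50, card=50
  {A}: scan cost=150, card=150
  {D}: scan cost=250, card=250
  {C}: scan cost=300, card=300
  {BE}: card=1000; try (B,hash)→580, (E,merge)→670, (E,hash)→680, (B,merge)→680, (E,nl_idx)→1280, (E,nl)→2040 …(+1); best=580 via (B,hash)
  {BC}: card=3000; try (B,hash)→1080, (C,merge)→3320, (C,nl_idx)→3400, (B,merge)→3580, (C,hash)→5480, (C,nl)→12040 …(+1); best=1080 via (B,hash)
  {AE}: card=500; try (E,hash)→900, (A,nl_idx)→950, (E,nl_idx)→1550, (A,merge)→1750, (E,merge)→1850, (A,hash)→2500 …(+2); best=900 via (E,hash)
  {AD}: card=18750; try (A,hash)→2900, (D,merge)→3750, (A,merge)→3850, (D,hash)→4300, (A,nl_idx)→21000, (D,nl)→37650 …(+1); best=2900 via (A,hash)
  {ABE}: card=10000; try (B,hash)→1880, (A,hash)→3980, (B,merge)→6180, (A,merge)→12930, (A,nl_idx)→18580, (B,nl)→20900 …(+1); best=1880 via (B,hash)
  {BCE}: card=75000; try (E,hash)→4680, (C,hash)→6980, (C,merge)→14580, (E,merge)→40430, (C,nl_idx)→84580, (E,nl_idx)→94080 …(+2); best=4680 via (E,hash)
  {ADE}: card=62500; try (D,hash)→5400, (D,merge)→8150, (E,hash)→22250, (D,nl)→125900, (E,nl_idx)→177900, (E,merge)→303250 …(+1); best=5400 via (D,hash)
  {ABDE}: card=1250000; try (D,hash)→15880, (B,hash)→68380, (D,merge)→154130, (B,merge)→1068180, (D,nl)→2501880, (B,nl)→2505400; best=15880 via (D,hash)
  {ABCE}: card=750000; try (C,hash)→17280, (A,hash)→82080, (C,merge)→154880, (C,nl_idx)→841880, (A,nl_idx)→1354680, (A,merge)→1356030 …(+2); best=17280 via (C,hash)
  {ABCDE}: card=93750000; try (D,hash)→771280, (C,hash)→1271280, (D,merge)→15769530, (C,merge)→27518880, (C,nl_idx)→105015880, (D,nl)→187517280 …(+1); best=771280 via (D,hash)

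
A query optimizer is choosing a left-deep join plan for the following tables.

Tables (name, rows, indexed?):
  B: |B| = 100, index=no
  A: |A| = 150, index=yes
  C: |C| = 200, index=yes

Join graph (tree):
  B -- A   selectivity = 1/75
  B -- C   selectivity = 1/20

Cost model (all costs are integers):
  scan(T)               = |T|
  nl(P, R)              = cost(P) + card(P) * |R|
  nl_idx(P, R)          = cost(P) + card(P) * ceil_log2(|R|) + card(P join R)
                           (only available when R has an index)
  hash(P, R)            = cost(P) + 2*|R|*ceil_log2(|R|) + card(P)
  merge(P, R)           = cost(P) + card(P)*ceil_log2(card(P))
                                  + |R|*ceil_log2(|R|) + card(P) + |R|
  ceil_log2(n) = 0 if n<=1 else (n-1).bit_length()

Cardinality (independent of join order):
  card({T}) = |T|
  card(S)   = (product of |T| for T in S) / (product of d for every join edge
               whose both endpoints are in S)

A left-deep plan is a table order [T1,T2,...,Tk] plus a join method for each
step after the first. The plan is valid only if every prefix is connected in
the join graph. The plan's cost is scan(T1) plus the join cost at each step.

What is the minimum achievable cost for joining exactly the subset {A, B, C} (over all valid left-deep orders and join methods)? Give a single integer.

Selinger DP over subsets of {A,B,C}:
  {B}: scan cost=100, card=100
  {A}: scan cost=150, card=150
  {C}: scan cost=200, card=200
  {AB}: card=200; try (A,nl_idx)→1100, (B,hash)→1700, (A,merge)→2250, (B,merge)→2300, (A,hash)→2600, (A,nl)→15100 …(+1); best=1100 via (A,nl_idx)
  {BC}: card=1000; try (B,hash)→1800, (C,nl_idx)→1900, (C,merge)→2700, (B,merge)→2800, (C,hash)→3400, (C,nl)→20100 …(+1); best=1800 via (B,hash)
  {ABC}: card=2000; try (C,hash)→4500, (C,merge)→4700, (C,nl_idx)→4700, (A,hash)→5200, (A,nl_idx)→11800, (A,merge)→14150 …(+2); best=4500 via (C,hash)

4500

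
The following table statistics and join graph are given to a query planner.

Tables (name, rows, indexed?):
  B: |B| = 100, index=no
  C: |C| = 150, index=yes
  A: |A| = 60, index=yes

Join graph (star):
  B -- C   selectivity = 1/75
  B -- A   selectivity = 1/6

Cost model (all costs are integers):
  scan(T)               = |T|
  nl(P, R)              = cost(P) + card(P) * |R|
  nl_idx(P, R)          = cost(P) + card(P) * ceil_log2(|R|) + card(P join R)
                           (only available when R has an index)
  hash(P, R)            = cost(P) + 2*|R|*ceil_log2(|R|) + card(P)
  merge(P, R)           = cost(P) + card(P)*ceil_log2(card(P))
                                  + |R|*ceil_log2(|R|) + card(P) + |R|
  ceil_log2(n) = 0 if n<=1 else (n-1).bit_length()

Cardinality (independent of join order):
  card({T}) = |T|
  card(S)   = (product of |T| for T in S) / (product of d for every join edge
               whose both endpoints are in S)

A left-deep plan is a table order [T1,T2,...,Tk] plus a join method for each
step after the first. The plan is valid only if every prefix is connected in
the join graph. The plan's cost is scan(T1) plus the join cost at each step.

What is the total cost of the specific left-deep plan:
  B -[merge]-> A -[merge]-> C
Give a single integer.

step 1: scan B: cost=100, card=100
step 2: join A via merge
    card(P join A) = 100*60/(6) = 1000
    cost = 100 + 100*7 + 60*6 + 100 + 60 = 1320
step 3: join C via merge
    card(P join C) = 1000*150/(75) = 2000
    cost = 1320 + 1000*10 + 150*8 + 1000 + 150 = 13670

13670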